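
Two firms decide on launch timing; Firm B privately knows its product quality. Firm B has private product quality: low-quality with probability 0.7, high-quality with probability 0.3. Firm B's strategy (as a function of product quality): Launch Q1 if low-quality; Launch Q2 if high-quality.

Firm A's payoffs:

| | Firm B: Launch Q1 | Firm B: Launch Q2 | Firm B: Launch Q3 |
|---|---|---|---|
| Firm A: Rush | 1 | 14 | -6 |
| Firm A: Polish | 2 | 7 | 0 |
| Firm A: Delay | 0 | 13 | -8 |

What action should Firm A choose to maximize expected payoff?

Compute Firm A's expected payoff for each action, taking the expectation over Firm B's type.
E[Rush] = 0.7·(1) + 0.3·(14) = 4.9
E[Polish] = 0.7·(2) + 0.3·(7) = 3.5
E[Delay] = 0.7·(0) + 0.3·(13) = 3.9
Best response: Rush (4.9 is the largest).

Rush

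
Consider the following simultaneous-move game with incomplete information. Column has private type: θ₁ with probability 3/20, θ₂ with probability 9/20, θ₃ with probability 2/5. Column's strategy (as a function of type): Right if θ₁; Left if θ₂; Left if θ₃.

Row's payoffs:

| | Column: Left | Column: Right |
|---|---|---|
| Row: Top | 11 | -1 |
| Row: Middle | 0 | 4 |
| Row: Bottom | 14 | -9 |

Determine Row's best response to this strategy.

Bottom

E[Top] = 3/20·(-1) + 9/20·(11) + 2/5·(11) = 46/5
E[Middle] = 3/20·(4) + 9/20·(0) + 2/5·(0) = 3/5
E[Bottom] = 3/20·(-9) + 9/20·(14) + 2/5·(14) = 211/20
Best response: Bottom (211/20 is the largest).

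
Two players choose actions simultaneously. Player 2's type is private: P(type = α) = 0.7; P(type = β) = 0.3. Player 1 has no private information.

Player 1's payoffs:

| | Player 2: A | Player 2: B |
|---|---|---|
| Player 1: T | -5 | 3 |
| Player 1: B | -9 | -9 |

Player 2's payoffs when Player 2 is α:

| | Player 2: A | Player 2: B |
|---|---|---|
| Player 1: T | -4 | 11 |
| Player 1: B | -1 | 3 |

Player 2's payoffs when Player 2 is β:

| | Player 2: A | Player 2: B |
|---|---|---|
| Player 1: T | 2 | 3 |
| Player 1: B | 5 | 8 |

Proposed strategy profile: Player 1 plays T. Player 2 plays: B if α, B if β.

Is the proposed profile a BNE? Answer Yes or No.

Yes

Player 1 plays T: E[T] = 0.7·(3) + 0.3·(3) = 3; E[B] = -9. Best-responding. ✓
Player 2 (type α), facing T: A gives -4, B gives 11. Proposed B is best. ✓
Player 2 (type β), facing T: A gives 2, B gives 3. Proposed B is best. ✓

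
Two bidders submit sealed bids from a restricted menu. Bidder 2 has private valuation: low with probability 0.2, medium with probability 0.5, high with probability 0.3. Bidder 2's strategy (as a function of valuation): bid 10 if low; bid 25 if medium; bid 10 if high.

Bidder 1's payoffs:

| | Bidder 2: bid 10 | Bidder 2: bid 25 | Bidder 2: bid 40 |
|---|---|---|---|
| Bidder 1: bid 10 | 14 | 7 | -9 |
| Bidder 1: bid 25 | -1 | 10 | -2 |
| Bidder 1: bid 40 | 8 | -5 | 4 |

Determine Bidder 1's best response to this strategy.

bid 10

Compute Bidder 1's expected payoff for each action, taking the expectation over Bidder 2's type.
E[bid 10] = 0.2·(14) + 0.5·(7) + 0.3·(14) = 10.5
E[bid 25] = 0.2·(-1) + 0.5·(10) + 0.3·(-1) = 4.5
E[bid 40] = 0.2·(8) + 0.5·(-5) + 0.3·(8) = 1.5
Best response: bid 10 (10.5 is the largest).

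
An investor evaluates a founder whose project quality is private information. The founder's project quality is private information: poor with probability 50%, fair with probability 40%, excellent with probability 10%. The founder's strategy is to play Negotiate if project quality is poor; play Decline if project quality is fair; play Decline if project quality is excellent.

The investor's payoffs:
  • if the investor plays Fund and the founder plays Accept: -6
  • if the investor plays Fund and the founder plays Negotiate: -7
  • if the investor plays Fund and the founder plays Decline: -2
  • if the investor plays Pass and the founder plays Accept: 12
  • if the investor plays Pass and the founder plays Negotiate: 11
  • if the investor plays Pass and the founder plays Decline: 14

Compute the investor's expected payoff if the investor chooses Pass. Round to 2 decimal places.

12.50

E[Pass] = 0.5·11 + 0.4·14 + 0.1·14 = 5.5 + 5.6 + 1.4 = 12.5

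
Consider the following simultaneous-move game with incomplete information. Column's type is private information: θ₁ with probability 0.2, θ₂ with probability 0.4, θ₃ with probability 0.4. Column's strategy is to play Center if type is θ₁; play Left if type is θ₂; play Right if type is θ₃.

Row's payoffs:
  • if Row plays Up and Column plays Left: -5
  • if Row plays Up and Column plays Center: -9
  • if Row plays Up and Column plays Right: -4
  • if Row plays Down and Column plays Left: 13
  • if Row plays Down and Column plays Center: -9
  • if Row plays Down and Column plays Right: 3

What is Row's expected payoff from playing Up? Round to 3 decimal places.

-5.400

E[Up] = 0.2·(-9) + 0.4·(-5) + 0.4·(-4) = (-1.8) + (-2) + (-1.6) = -5.4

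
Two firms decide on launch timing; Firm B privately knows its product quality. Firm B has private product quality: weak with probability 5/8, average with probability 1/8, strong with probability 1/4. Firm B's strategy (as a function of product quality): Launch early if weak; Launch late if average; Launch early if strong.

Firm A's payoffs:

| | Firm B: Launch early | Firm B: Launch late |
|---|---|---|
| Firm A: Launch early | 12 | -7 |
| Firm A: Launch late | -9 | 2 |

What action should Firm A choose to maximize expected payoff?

Launch early

E[Launch early] = 5/8·(12) + 1/8·(-7) + 1/4·(12) = 77/8
E[Launch late] = 5/8·(-9) + 1/8·(2) + 1/4·(-9) = -61/8
Best response: Launch early (77/8 is the largest).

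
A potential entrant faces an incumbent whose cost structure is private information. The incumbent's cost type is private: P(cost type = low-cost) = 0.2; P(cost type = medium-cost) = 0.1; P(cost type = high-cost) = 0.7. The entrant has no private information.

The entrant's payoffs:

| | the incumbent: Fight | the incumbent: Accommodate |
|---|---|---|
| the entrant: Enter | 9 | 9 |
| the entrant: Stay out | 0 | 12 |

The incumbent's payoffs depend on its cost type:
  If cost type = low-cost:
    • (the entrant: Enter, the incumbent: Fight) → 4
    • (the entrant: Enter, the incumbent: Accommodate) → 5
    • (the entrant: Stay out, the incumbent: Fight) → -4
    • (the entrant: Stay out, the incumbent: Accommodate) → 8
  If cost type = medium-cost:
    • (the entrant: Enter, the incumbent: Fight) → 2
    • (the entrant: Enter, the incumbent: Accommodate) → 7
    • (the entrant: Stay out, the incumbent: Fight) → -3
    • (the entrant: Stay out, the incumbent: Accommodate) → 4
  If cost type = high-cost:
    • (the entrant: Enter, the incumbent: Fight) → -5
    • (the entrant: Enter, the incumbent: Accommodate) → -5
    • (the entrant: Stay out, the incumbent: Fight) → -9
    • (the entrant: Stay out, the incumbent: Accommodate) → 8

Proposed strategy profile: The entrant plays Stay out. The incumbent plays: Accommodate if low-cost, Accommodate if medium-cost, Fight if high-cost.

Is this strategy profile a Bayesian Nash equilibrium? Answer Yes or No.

The entrant plays Stay out: E[Stay out] = 0.2·(12) + 0.1·(12) + 0.7·(0) = 3.6; E[Enter] = 9. Not best-responding. ✗
The incumbent (cost type low-cost), facing Stay out: Fight gives -4, Accommodate gives 8. Proposed Accommodate is best. ✓
The incumbent (cost type medium-cost), facing Stay out: Fight gives -3, Accommodate gives 4. Proposed Accommodate is best. ✓
The incumbent (cost type high-cost), facing Stay out: Fight gives -9, Accommodate gives 8. Proposed Fight is not best — profitable deviation exists. ✗

No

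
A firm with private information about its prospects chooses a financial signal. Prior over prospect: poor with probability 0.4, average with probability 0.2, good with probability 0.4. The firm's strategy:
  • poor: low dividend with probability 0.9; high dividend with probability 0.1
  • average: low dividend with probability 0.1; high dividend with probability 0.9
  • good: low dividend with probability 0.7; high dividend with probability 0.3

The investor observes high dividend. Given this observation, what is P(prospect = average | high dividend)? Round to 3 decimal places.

P(high dividend) = 0.4·0.1 + 0.2·0.9 + 0.4·0.3 = 0.34
P(average | high dividend) = (0.2·0.9) / 0.34 = 0.18 / 0.34 = 0.529412

0.529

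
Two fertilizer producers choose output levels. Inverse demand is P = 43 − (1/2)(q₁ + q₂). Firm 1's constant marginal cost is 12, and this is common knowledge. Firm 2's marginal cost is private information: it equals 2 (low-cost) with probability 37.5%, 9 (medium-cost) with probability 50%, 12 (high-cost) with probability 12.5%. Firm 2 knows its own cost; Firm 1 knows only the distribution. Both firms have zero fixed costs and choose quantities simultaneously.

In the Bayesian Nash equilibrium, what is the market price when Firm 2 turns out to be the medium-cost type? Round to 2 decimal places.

Each type of Firm 2 best-responds to q₁; Firm 1 best-responds to the expected q₂ over Firm 2's types.
Firm 2 with cost c maximizes (43 − (1/2)(q₁+q₂) − c)·q₂, giving q₂(c) = (43 − c − (1/2)q₁).
E[c₂] = 0.375·2 + 0.5·9 + 0.125·12 = 6.75
Firm 1's FOC against E[q₂] yields q₁ = (43 − 2·12 + E[c₂])/(3/2) = (43 − 24 + 6.75)/(3/2) = 17.1667.
q₂(medium-cost) = 25.4167, so P = 43 − (1/2)·(17.1667 + 25.4167) = 21.7083.

21.71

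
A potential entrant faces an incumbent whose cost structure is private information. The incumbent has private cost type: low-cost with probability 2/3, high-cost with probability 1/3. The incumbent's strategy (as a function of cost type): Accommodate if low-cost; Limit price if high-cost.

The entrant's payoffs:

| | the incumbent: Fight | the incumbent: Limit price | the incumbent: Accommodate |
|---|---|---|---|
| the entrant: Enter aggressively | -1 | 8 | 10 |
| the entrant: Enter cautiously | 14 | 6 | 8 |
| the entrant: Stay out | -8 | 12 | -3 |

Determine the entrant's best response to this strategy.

E[Enter aggressively] = 2/3·(10) + 1/3·(8) = 28/3
E[Enter cautiously] = 2/3·(8) + 1/3·(6) = 22/3
E[Stay out] = 2/3·(-3) + 1/3·(12) = 2
Best response: Enter aggressively (28/3 is the largest).

Enter aggressively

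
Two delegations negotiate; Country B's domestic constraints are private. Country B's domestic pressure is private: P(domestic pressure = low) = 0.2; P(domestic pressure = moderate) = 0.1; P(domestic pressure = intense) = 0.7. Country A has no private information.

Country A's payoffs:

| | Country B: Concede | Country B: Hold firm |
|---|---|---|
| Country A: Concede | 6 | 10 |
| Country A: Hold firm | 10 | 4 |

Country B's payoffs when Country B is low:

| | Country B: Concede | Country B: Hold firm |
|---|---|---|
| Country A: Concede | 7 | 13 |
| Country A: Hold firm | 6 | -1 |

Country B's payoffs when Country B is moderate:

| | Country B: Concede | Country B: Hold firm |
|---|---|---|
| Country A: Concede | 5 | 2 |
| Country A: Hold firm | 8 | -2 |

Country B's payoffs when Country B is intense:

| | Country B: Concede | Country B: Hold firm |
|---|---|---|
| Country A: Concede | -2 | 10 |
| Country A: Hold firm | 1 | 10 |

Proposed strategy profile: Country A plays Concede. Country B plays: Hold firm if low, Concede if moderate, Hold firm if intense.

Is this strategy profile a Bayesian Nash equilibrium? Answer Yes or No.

A profile is a BNE iff every type of every player is best-responding given beliefs about the other side.
Country A plays Concede: E[Concede] = 0.2·(10) + 0.1·(6) + 0.7·(10) = 9.6; E[Hold firm] = 4.6. Best-responding. ✓
Country B (domestic pressure low), facing Concede: Concede gives 7, Hold firm gives 13. Proposed Hold firm is best. ✓
Country B (domestic pressure moderate), facing Concede: Concede gives 5, Hold firm gives 2. Proposed Concede is best. ✓
Country B (domestic pressure intense), facing Concede: Concede gives -2, Hold firm gives 10. Proposed Hold firm is best. ✓

Yes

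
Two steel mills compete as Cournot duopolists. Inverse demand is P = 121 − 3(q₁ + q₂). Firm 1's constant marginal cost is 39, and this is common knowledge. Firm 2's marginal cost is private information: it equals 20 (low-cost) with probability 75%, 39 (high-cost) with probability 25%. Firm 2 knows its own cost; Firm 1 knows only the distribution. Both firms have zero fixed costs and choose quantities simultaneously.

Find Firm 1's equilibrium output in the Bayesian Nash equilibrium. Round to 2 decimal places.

Each type of Firm 2 best-responds to q₁; Firm 1 best-responds to the expected q₂ over Firm 2's types.
Firm 2 with cost c maximizes (121 − 3(q₁+q₂) − c)·q₂, giving q₂(c) = (121 − c − 3q₁)/6.
E[c₂] = 0.75·20 + 0.25·39 = 24.75
Firm 1's FOC against E[q₂] yields q₁ = (121 − 2·39 + E[c₂])/9 = (121 − 78 + 24.75)/9 = 7.52778.

7.53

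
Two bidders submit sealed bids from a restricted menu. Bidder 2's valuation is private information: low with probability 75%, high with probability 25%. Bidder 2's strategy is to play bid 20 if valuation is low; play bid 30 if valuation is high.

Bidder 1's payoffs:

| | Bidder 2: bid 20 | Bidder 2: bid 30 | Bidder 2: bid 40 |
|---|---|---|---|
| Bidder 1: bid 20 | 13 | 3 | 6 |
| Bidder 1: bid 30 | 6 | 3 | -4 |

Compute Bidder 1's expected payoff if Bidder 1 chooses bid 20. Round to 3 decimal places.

E[bid 20] = 0.75·13 + 0.25·3 = 9.75 + 0.75 = 10.5

10.500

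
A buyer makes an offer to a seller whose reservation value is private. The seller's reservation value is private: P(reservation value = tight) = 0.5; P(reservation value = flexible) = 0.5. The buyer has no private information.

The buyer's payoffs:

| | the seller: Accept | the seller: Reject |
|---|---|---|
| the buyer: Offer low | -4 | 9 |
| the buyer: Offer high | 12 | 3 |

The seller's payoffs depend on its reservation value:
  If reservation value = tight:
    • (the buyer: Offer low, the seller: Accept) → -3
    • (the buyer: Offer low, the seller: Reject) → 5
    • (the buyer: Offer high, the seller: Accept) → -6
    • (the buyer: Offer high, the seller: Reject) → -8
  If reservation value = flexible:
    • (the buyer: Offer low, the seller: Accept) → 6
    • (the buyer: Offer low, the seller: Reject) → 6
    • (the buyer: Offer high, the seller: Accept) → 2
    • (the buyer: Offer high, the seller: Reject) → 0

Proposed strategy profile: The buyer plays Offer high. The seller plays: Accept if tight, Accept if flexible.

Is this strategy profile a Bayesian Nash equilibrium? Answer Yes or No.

Yes

The buyer plays Offer high: E[Offer high] = 0.5·(12) + 0.5·(12) = 12; E[Offer low] = -4. Best-responding. ✓
The seller (reservation value tight), facing Offer high: Accept gives -6, Reject gives -8. Proposed Accept is best. ✓
The seller (reservation value flexible), facing Offer high: Accept gives 2, Reject gives 0. Proposed Accept is best. ✓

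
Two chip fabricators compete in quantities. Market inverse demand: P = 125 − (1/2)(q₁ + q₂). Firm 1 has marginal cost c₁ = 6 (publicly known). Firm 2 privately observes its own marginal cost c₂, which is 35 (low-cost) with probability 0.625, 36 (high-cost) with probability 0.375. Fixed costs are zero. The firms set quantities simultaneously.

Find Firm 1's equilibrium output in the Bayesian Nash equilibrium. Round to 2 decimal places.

Firm 2 with cost c maximizes (125 − (1/2)(q₁+q₂) − c)·q₂, giving q₂(c) = (125 − c − (1/2)q₁).
E[c₂] = 0.625·35 + 0.375·36 = 35.375
Firm 1's FOC against E[q₂] yields q₁ = (125 − 2·6 + E[c₂])/(3/2) = (125 − 12 + 35.375)/(3/2) = 98.9167.

98.92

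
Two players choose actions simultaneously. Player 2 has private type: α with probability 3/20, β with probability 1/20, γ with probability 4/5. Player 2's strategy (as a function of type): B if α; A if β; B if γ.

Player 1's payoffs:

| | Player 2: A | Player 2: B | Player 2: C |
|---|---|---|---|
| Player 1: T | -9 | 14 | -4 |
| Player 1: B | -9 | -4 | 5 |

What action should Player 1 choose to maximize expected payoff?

Compute Player 1's expected payoff for each action, taking the expectation over Player 2's type.
E[T] = 3/20·(14) + 1/20·(-9) + 4/5·(14) = 257/20
E[B] = 3/20·(-4) + 1/20·(-9) + 4/5·(-4) = -17/4
Best response: T (257/20 is the largest).

T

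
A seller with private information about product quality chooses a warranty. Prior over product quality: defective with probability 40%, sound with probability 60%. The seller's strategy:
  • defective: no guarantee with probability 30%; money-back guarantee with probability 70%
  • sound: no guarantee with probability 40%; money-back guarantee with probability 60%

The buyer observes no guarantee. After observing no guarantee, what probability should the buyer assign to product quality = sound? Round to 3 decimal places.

P(no guarantee) = 0.4·0.3 + 0.6·0.4 = 0.36
P(sound | no guarantee) = (0.6·0.4) / 0.36 = 0.24 / 0.36 = 0.666667

0.667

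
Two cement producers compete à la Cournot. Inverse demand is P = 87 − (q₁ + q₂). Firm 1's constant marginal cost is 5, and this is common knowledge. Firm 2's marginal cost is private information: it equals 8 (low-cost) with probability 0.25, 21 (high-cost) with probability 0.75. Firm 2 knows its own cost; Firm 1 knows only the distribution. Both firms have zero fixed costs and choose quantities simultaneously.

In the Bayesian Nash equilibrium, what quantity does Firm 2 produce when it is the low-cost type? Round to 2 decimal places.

23.71

Each type of Firm 2 best-responds to q₁; Firm 1 best-responds to the expected q₂ over Firm 2's types.
Firm 2 with cost c maximizes (87 − (q₁+q₂) − c)·q₂, giving q₂(c) = (87 − c − q₁)/2.
E[c₂] = 0.25·8 + 0.75·21 = 17.75
Firm 1's FOC against E[q₂] yields q₁ = (87 − 2·5 + E[c₂])/3 = (87 − 10 + 17.75)/3 = 31.5833.
q₂(low-cost) = (87 − 8 − 31.5833)/2 = 23.7083.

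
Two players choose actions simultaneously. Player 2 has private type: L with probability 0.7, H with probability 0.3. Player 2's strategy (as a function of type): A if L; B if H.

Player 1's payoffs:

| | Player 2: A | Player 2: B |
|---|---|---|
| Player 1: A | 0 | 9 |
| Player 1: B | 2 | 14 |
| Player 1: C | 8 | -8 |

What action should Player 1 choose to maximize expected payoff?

E[A] = 0.7·(0) + 0.3·(9) = 2.7
E[B] = 0.7·(2) + 0.3·(14) = 5.6
E[C] = 0.7·(8) + 0.3·(-8) = 3.2
Best response: B (5.6 is the largest).

B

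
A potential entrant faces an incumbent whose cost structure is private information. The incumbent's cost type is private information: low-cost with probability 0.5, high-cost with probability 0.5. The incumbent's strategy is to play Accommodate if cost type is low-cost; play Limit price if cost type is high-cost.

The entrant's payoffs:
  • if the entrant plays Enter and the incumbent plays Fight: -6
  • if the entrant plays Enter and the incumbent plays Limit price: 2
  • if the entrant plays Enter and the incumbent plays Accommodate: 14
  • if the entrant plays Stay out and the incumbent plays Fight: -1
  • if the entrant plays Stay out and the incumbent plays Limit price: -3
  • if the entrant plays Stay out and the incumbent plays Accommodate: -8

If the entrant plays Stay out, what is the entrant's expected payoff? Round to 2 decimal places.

-5.50

Take the expectation over the incumbent's cost type, weighting each type's action by its prior probability.
E[Stay out] = 0.5·(-8) + 0.5·(-3) = (-4) + (-1.5) = -5.5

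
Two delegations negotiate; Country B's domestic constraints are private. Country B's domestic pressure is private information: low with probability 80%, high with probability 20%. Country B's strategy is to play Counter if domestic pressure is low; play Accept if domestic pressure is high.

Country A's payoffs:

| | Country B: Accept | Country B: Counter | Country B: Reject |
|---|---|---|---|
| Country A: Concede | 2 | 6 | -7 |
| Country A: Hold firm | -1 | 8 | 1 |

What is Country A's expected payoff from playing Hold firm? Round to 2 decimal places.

6.20

E[Hold firm] = 0.8·8 + 0.2·(-1) = 6.4 + (-0.2) = 6.2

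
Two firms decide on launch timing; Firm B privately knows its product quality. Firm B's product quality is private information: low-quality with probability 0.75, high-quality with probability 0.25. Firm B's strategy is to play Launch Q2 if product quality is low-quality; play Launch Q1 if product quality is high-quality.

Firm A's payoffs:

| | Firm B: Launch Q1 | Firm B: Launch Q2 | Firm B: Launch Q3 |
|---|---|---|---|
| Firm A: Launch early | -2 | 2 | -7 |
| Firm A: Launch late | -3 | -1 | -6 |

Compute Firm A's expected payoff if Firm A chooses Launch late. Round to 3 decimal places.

Take the expectation over Firm B's product quality, weighting each type's action by its prior probability.
E[Launch late] = 0.75·(-1) + 0.25·(-3) = (-0.75) + (-0.75) = -1.5

-1.500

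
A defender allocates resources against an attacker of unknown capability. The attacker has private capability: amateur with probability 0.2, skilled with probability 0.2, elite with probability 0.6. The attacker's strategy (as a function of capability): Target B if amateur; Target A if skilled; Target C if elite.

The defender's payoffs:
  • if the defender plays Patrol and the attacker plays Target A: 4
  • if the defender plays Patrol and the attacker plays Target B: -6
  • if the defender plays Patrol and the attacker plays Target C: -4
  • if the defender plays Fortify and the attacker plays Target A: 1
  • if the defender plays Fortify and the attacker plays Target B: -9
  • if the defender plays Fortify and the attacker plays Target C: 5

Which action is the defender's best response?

E[Patrol] = 0.2·(-6) + 0.2·(4) + 0.6·(-4) = -2.8
E[Fortify] = 0.2·(-9) + 0.2·(1) + 0.6·(5) = 1.4
Best response: Fortify (1.4 is the largest).

Fortify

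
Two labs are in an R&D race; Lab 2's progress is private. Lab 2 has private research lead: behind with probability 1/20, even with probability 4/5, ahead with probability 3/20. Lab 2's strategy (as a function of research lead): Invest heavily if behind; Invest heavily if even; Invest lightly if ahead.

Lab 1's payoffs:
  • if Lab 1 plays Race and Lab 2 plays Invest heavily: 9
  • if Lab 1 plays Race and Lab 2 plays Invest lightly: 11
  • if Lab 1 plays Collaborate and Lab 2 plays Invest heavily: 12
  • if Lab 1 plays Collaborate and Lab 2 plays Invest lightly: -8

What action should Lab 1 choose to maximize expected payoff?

Race

E[Race] = 1/20·(9) + 4/5·(9) + 3/20·(11) = 93/10
E[Collaborate] = 1/20·(12) + 4/5·(12) + 3/20·(-8) = 9
Best response: Race (93/10 is the largest).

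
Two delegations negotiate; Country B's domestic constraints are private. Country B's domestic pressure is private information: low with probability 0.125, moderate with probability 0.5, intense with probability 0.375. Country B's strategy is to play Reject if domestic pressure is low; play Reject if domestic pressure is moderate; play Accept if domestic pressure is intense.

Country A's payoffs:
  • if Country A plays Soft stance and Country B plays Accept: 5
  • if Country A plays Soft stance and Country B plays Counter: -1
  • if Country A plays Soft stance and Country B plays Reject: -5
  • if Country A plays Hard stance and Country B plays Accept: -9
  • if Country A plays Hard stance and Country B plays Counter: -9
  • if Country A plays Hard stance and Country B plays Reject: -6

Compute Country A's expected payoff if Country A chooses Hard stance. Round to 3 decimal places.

-7.125

E[Hard stance] = 0.125·(-6) + 0.5·(-6) + 0.375·(-9) = (-0.75) + (-3) + (-3.375) = -7.125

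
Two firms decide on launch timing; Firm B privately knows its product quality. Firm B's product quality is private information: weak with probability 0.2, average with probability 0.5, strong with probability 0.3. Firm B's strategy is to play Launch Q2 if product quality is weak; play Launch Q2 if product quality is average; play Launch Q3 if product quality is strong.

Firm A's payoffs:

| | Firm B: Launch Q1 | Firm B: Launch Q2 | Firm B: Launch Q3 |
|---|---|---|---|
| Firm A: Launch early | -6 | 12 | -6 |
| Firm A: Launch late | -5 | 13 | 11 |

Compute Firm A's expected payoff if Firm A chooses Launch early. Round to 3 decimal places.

6.600

E[Launch early] = 0.2·12 + 0.5·12 + 0.3·(-6) = 2.4 + 6 + (-1.8) = 6.6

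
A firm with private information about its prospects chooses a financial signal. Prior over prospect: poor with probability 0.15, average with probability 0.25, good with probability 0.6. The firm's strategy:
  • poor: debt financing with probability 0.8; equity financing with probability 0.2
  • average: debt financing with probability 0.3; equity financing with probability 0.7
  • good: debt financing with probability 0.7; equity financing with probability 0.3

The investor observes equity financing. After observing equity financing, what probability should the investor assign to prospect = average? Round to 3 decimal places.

0.455

P(equity financing) = 0.15·0.2 + 0.25·0.7 + 0.6·0.3 = 0.385
P(average | equity financing) = (0.25·0.7) / 0.385 = 0.175 / 0.385 = 0.454545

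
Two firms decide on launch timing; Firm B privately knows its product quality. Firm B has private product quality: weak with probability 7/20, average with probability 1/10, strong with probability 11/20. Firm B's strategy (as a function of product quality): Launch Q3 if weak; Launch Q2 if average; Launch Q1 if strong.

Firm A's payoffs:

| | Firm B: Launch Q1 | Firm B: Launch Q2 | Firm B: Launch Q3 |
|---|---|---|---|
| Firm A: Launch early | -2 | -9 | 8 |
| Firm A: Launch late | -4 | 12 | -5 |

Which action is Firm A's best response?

Launch early

E[Launch early] = 7/20·(8) + 1/10·(-9) + 11/20·(-2) = 4/5
E[Launch late] = 7/20·(-5) + 1/10·(12) + 11/20·(-4) = -11/4
Best response: Launch early (4/5 is the largest).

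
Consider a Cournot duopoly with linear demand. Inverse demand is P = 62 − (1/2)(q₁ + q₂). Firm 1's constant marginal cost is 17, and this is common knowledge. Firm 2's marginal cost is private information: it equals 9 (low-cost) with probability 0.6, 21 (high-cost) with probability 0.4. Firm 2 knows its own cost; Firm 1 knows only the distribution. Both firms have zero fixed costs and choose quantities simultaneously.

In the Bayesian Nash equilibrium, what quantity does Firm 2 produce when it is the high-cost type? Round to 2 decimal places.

27.07

Type-c best response for Firm 2: q₂(c) = (62 − c) − q₁/2.
Firm 1 maximizes expected profit; its first-order condition is 62 − q₁ − (1/2)E[q₂] − 17 = 0.
Substituting E[q₂] and solving: E[c₂] = 13.8, so q₁ = (62 − 2·17 + 13.8)/(3/2) = 27.8667.
q₂(high-cost) = (62 − 21 − (1/2)·27.8667) = 27.0667.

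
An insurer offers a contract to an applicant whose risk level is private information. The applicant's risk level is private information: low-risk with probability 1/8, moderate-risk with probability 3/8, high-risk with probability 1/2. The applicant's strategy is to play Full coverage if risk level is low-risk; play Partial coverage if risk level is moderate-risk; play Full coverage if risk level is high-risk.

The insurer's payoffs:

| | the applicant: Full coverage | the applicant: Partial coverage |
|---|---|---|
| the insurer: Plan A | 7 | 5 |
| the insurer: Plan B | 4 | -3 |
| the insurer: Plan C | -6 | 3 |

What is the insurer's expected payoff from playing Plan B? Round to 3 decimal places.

E[Plan B] = 1/8·4 + 3/8·(-3) + 1/2·4 = 1/2 + (-9/8) + 2 = 11/8

1.375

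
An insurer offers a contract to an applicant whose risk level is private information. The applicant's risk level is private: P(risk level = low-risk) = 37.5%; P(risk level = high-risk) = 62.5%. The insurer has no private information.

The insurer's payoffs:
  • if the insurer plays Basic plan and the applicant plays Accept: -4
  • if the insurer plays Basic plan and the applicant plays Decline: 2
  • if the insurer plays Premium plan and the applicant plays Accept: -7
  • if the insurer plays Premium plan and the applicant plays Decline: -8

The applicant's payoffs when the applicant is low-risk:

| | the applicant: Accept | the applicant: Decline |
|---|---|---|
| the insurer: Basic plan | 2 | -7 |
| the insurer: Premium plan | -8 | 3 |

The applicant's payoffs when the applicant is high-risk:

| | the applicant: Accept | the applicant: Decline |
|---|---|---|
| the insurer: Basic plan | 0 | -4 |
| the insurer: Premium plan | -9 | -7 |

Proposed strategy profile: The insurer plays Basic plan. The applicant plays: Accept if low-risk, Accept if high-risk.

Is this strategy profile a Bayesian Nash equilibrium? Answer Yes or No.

The insurer plays Basic plan: E[Basic plan] = 0.375·(-4) + 0.625·(-4) = -4; E[Premium plan] = -7. Best-responding. ✓
The applicant (risk level low-risk), facing Basic plan: Accept gives 2, Decline gives -7. Proposed Accept is best. ✓
The applicant (risk level high-risk), facing Basic plan: Accept gives 0, Decline gives -4. Proposed Accept is best. ✓

Yes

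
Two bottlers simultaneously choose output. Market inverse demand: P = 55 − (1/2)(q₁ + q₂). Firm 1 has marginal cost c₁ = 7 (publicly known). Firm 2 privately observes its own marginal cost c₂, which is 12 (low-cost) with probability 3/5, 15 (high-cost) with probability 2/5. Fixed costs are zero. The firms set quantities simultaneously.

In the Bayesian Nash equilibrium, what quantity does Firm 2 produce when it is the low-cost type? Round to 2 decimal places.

Type-c best response for Firm 2: q₂(c) = (55 − c) − q₁/2.
Firm 1 maximizes expected profit; its first-order condition is 55 − q₁ − (1/2)E[q₂] − 7 = 0.
Substituting E[q₂] and solving: E[c₂] = 13.2, so q₁ = (55 − 2·7 + 13.2)/(3/2) = 36.1333.
q₂(low-cost) = (55 − 12 − (1/2)·36.1333) = 24.9333.

24.93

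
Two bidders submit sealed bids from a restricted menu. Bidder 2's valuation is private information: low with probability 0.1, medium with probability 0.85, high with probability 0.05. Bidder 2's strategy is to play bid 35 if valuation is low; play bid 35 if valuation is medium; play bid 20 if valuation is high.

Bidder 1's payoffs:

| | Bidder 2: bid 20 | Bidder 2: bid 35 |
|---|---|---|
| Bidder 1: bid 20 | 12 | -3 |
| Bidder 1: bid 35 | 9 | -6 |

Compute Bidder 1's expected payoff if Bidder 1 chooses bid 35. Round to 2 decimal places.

E[bid 35] = 0.1·(-6) + 0.85·(-6) + 0.05·9 = (-0.6) + (-5.1) + 0.45 = -5.25

-5.25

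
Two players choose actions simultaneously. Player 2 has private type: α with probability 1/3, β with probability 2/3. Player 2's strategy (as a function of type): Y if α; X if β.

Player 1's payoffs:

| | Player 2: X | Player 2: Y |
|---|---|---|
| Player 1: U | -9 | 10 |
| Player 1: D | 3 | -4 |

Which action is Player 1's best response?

Compute Player 1's expected payoff for each action, taking the expectation over Player 2's type.
E[U] = 1/3·(10) + 2/3·(-9) = -8/3
E[D] = 1/3·(-4) + 2/3·(3) = 2/3
Best response: D (2/3 is the largest).

D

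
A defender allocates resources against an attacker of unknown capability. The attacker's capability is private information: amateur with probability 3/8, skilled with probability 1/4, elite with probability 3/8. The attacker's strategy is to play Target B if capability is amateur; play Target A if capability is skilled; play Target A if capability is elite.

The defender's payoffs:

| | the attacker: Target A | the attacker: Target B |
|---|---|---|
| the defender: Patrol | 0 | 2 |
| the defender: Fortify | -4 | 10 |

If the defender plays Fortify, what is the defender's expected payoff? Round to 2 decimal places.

Take the expectation over the attacker's capability, weighting each type's action by its prior probability.
E[Fortify] = 3/8·10 + 1/4·(-4) + 3/8·(-4) = 15/4 + (-1) + (-3/2) = 5/4

1.25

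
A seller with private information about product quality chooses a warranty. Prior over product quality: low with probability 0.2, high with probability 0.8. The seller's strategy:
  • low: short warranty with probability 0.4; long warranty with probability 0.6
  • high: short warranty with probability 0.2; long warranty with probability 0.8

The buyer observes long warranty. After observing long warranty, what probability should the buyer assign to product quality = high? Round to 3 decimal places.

P(long warranty) = 0.2·0.6 + 0.8·0.8 = 0.76
P(high | long warranty) = (0.8·0.8) / 0.76 = 0.64 / 0.76 = 0.842105

0.842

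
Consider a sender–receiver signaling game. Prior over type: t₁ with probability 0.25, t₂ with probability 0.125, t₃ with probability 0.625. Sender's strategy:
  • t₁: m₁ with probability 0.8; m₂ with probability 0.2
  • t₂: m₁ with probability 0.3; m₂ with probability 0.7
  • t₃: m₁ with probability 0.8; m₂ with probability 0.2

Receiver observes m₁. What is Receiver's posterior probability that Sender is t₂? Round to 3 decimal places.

0.051

P(m₁) = 0.25·0.8 + 0.125·0.3 + 0.625·0.8 = 0.7375
P(t₂ | m₁) = (0.125·0.3) / 0.7375 = 0.0375 / 0.7375 = 0.0508475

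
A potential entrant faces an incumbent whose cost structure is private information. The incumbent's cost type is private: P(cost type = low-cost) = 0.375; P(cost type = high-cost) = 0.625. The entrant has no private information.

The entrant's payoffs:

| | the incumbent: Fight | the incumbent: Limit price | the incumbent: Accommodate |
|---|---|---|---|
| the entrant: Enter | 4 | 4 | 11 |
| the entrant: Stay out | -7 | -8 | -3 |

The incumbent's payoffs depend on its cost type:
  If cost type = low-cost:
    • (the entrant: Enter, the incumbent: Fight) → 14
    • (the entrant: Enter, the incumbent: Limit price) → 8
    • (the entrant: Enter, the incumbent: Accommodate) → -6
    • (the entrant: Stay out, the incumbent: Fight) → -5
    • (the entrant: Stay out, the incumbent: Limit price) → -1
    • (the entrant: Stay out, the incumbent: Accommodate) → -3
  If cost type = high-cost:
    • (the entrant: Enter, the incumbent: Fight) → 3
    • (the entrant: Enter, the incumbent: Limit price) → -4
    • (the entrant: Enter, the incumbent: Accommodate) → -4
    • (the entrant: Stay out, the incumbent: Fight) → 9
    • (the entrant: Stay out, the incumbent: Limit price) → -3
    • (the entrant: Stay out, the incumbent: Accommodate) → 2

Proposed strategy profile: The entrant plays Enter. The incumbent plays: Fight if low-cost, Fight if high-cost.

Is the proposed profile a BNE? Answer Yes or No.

The entrant plays Enter: E[Enter] = 0.375·(4) + 0.625·(4) = 4; E[Stay out] = -7. Best-responding. ✓
The incumbent (cost type low-cost), facing Enter: Fight gives 14, Limit price gives 8, Accommodate gives -6. Proposed Fight is best. ✓
The incumbent (cost type high-cost), facing Enter: Fight gives 3, Limit price gives -4, Accommodate gives -4. Proposed Fight is best. ✓

Yes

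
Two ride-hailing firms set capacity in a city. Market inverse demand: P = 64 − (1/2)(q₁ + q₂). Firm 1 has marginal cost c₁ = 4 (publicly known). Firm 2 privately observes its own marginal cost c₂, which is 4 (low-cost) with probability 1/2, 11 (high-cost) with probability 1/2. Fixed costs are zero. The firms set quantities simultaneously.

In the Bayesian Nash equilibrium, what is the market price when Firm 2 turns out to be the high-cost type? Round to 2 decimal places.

26.92

Firm 2 with cost c maximizes (64 − (1/2)(q₁+q₂) − c)·q₂, giving q₂(c) = (64 − c − (1/2)q₁).
E[c₂] = 1/2·4 + 1/2·11 = 7.5
Firm 1's FOC against E[q₂] yields q₁ = (64 − 2·4 + E[c₂])/(3/2) = (64 − 8 + 7.5)/(3/2) = 42.3333.
q₂(high-cost) = 31.8333, so P = 64 − (1/2)·(42.3333 + 31.8333) = 26.9167.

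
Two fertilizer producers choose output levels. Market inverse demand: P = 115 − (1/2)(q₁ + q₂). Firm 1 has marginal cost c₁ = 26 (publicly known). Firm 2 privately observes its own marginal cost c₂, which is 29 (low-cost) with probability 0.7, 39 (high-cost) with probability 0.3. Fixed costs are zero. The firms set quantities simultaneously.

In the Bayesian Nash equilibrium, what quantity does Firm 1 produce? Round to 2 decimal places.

Type-c best response for Firm 2: q₂(c) = (115 − c) − q₁/2.
Firm 1 maximizes expected profit; its first-order condition is 115 − q₁ − (1/2)E[q₂] − 26 = 0.
Substituting E[q₂] and solving: E[c₂] = 32, so q₁ = (115 − 2·26 + 32)/(3/2) = 63.3333.

63.33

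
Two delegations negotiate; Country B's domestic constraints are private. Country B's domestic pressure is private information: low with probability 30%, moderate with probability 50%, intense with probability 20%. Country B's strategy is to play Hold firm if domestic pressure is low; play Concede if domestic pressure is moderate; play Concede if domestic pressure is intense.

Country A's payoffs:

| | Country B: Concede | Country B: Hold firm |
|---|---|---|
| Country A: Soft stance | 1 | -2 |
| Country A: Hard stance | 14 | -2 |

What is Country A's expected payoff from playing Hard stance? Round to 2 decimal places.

E[Hard stance] = 0.3·(-2) + 0.5·14 + 0.2·14 = (-0.6) + 7 + 2.8 = 9.2

9.20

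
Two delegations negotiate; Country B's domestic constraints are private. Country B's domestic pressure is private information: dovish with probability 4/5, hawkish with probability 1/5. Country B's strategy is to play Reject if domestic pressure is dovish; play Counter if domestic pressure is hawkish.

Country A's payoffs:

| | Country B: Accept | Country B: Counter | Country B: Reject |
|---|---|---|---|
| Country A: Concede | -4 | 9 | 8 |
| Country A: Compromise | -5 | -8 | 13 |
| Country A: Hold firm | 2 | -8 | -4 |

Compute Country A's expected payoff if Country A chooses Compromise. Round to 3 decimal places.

8.800

E[Compromise] = 4/5·13 + 1/5·(-8) = 52/5 + (-8/5) = 44/5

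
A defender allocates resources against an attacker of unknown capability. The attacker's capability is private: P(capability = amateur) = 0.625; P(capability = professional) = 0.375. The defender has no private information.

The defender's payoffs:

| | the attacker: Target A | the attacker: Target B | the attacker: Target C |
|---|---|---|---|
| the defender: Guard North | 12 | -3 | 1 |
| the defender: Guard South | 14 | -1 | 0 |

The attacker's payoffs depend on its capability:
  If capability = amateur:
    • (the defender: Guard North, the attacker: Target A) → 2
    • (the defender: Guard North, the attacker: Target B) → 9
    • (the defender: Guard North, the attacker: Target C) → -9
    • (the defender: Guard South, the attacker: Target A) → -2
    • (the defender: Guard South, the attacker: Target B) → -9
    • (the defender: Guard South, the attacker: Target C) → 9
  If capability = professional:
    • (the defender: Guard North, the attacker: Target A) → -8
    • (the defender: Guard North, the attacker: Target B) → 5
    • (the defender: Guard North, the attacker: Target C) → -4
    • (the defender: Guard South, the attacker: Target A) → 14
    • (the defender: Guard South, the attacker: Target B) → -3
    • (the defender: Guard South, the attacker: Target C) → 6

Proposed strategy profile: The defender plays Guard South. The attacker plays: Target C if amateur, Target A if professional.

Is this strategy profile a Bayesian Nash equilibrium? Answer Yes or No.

Yes

The defender plays Guard South: E[Guard South] = 0.625·(0) + 0.375·(14) = 5.25; E[Guard North] = 5.125. Best-responding. ✓
The attacker (capability amateur), facing Guard South: Target A gives -2, Target B gives -9, Target C gives 9. Proposed Target C is best. ✓
The attacker (capability professional), facing Guard South: Target A gives 14, Target B gives -3, Target C gives 6. Proposed Target A is best. ✓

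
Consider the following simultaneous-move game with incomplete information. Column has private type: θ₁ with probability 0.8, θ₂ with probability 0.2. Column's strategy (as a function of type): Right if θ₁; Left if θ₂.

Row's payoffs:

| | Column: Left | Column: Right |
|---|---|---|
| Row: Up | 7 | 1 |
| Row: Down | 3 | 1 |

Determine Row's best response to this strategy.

Up

Compute Row's expected payoff for each action, taking the expectation over Column's type.
E[Up] = 0.8·(1) + 0.2·(7) = 2.2
E[Down] = 0.8·(1) + 0.2·(3) = 1.4
Best response: Up (2.2 is the largest).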